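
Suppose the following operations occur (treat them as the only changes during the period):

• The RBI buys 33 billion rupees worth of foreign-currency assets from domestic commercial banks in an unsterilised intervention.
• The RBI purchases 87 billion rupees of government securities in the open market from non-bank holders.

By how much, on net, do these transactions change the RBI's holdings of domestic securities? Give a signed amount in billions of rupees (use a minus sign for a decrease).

+87 billion

FX purchase 33 billion rupees: the RBI's securities portfolio is untouched → 0.
Asset purchase (from non-banks) 87 billion rupees: securities added to the RBI's portfolio → +87B.
Net: 0 + 87 = +87 billion.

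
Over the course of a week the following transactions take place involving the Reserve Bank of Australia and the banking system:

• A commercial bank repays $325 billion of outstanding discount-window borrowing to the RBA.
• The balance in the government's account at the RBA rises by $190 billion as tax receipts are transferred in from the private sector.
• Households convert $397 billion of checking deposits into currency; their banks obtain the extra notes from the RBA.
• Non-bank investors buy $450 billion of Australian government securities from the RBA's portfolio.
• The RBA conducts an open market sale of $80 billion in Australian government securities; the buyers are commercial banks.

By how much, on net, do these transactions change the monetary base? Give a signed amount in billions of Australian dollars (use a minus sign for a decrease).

RBA balance sheet:
  Assets:      Securities −$530B, Loans to banks −$325B
  Liabilities: Bank reserves −$1442B, Currency in circulation +$397B, Government deposits +$190B
Commercial banking system:
  Assets:      Reserves at CB −$1442B, Securities +$80B
  Liabilities: Checkable deposits −$1037B, Borrowings from CB −$325B
Monetary base = currency + reserves: +$397B + (−$1442B) = -$1045 billion.

-$1045 billion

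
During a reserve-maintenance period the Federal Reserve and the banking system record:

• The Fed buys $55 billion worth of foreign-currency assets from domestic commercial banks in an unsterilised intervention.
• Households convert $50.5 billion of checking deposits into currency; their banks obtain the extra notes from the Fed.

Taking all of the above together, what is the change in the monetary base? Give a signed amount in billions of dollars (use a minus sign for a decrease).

FX purchase $55 billion: Fed balance sheet expands → +$55B.
Currency withdrawal $50.5 billion: just a shift between currency and reserves — both are base money → 0.
Net: 55 + 0 = +$55 billion.

+$55 billion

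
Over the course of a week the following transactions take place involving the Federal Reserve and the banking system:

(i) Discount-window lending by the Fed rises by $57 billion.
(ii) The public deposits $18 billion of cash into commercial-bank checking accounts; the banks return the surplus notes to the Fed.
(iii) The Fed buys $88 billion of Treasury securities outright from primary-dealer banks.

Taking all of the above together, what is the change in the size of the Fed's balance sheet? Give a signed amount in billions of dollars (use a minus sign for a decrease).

Fed balance sheet:
  Assets:      Securities +$88B, Loans to banks +$57B
  Liabilities: Bank reserves +$163B, Currency in circulation −$18B
Commercial banking system:
  Assets:      Reserves at CB +$163B, Securities −$88B
  Liabilities: Checkable deposits +$18B, Borrowings from CB +$57B
Change in total Fed assets = +$145 billion.

+$145 billion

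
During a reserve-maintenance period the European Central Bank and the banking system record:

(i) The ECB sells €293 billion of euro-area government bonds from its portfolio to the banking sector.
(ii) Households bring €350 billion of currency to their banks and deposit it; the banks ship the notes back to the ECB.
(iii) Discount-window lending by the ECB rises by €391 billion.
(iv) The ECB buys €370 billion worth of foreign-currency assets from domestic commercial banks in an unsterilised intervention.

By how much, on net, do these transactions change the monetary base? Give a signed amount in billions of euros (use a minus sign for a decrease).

OMO sale (to banks) €293 billion: ECB balance sheet contracts → −€293B.
Currency deposit €350 billion: just a shift between currency and reserves — both are base money → 0.
Discount-window loan €391 billion: ECB balance sheet expands → +€391B.
FX purchase €370 billion: ECB balance sheet expands → +€370B.
Net: −293 + 0 + 391 + 370 = +€468 billion.

+€468 billion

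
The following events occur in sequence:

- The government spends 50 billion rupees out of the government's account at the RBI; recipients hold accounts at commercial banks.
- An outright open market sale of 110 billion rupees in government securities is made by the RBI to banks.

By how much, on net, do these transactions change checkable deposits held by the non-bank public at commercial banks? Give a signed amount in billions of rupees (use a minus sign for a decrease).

Government spending 50 billion rupees: non-bank counterparties' bank balances rise → +50B.
OMO sale (to banks) 110 billion rupees: the counterparty is a bank, so public deposits are unchanged → 0.
Net: 50 + 0 = +50 billion.

+50 billion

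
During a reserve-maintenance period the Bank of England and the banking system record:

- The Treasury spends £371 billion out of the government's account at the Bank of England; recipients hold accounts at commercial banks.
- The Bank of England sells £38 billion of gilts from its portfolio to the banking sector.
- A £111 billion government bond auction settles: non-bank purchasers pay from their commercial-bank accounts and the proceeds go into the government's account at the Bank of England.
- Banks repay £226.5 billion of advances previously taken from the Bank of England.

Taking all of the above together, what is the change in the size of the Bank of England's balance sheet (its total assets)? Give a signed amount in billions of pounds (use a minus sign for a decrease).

Government spending £371 billion: only the composition of liabilities changes → 0.
OMO sale (to banks) £38 billion: a Bank of England asset is shed → −£38B.
Government account inflow £111 billion: only the composition of liabilities changes → 0.
Discount-window repayment £226.5 billion: a Bank of England asset is shed → −£226.5B.
Net: 0 − 38 + 0 − 226.5 = -£264.5 billion.

-£264.5 billion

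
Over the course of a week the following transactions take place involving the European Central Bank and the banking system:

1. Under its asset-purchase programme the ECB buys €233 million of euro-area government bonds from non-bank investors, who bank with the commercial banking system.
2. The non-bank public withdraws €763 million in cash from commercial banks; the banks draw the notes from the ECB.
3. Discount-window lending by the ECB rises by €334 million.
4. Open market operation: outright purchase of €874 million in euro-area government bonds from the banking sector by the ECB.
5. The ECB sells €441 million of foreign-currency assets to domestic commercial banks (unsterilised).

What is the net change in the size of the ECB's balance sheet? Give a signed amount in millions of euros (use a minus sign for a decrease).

+€1000 million

ECB balance sheet:
  Assets:      Securities +€1107M, Loans to banks +€334M, Foreign assets −€441M
  Liabilities: Bank reserves +€237M, Currency in circulation +€763M
Change in total ECB assets = +€1000 million.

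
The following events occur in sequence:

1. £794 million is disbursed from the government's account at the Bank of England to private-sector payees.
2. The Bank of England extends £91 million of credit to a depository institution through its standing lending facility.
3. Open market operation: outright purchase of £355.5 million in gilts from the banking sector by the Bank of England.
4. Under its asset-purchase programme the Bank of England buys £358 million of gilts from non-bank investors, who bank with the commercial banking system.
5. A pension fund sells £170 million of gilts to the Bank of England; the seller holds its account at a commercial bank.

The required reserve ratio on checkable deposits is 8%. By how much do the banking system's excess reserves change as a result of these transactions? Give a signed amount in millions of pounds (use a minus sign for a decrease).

Government spending £794 million: reserves +£794M, deposits +£794M.
Discount-window loan £91 million: reserves +£91M, deposits 0.
OMO purchase (from banks) £355.5 million: reserves +£355.5M, deposits 0.
Asset purchase (from non-banks) £358 million: reserves +£358M, deposits +£358M.
Asset purchase (from non-banks) £170 million: reserves +£170M, deposits +£170M.
Totals: Δreserves = +£1768.5M, Δdeposits = +£1322M.
Δrequired reserves = 8% × +£1322M = +£105.76M.
Δexcess reserves = Δreserves − Δrequired = +£1768.5M − (+£105.76M) = +£1662.74 million.

+£1662.74 million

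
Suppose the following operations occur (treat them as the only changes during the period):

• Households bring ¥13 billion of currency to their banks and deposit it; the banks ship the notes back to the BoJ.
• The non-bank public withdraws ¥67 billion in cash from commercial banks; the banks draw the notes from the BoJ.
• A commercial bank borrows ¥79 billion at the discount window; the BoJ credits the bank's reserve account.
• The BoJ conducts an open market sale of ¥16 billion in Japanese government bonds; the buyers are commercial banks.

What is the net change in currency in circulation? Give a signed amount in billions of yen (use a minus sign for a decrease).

BoJ balance sheet:
  Assets:      Securities −¥16B, Loans to banks +¥79B
  Liabilities: Bank reserves +¥9B, Currency in circulation +¥54B
So the change in currency in circulation is +¥54 billion.

+¥54 billion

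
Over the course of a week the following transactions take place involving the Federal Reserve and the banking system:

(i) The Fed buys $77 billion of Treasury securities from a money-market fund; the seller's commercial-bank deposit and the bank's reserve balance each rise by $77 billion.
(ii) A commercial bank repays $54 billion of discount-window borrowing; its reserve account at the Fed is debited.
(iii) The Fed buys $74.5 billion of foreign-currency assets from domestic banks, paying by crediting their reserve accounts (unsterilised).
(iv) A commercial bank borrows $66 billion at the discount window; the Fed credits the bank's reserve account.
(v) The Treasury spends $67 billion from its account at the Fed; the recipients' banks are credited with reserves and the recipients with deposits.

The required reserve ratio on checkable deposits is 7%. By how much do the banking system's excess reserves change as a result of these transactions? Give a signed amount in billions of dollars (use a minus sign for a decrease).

Asset purchase (from non-banks) $77 billion: reserves +$77B, deposits +$77B.
Discount-window repayment $54 billion: reserves −$54B, deposits 0.
FX purchase $74.5 billion: reserves +$74.5B, deposits 0.
Discount-window loan $66 billion: reserves +$66B, deposits 0.
Government spending $67 billion: reserves +$67B, deposits +$67B.
Totals: Δreserves = +$230.5B, Δdeposits = +$144B.
Δrequired reserves = 7% × +$144B = +$10.08B.
Δexcess reserves = Δreserves − Δrequired = +$230.5B − (+$10.08B) = +$220.42 billion.

+$220.42 billion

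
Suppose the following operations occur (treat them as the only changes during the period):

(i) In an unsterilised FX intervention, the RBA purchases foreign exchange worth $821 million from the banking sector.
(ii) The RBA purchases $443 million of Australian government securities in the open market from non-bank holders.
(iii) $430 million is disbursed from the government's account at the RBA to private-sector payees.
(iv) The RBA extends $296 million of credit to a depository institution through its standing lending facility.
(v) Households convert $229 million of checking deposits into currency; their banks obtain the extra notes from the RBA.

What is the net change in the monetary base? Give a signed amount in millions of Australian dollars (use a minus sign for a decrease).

+$1990 million

FX purchase $821 million: RBA balance sheet expands → +$821M.
Asset purchase (from non-banks) $443 million: RBA balance sheet expands → +$443M.
Government spending $430 million: a non-base liability converts back to reserves → +$430M.
Discount-window loan $296 million: RBA balance sheet expands → +$296M.
Currency withdrawal $229 million: just a shift between currency and reserves — both are base money → 0.
Net: 821 + 443 + 430 + 296 + 0 = +$1990 million.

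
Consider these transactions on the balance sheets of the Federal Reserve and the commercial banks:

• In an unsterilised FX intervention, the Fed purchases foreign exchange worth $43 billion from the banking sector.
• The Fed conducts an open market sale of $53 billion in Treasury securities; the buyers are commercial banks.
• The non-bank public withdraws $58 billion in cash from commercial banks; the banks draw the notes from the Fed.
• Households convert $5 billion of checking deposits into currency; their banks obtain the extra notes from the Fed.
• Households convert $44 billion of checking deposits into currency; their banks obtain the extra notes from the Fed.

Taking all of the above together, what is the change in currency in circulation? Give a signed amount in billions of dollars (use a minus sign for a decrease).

Fed balance sheet:
  Assets:      Securities −$53B, Foreign assets +$43B
  Liabilities: Bank reserves −$117B, Currency in circulation +$107B
So the change in currency in circulation is +$107 billion.

+$107 billion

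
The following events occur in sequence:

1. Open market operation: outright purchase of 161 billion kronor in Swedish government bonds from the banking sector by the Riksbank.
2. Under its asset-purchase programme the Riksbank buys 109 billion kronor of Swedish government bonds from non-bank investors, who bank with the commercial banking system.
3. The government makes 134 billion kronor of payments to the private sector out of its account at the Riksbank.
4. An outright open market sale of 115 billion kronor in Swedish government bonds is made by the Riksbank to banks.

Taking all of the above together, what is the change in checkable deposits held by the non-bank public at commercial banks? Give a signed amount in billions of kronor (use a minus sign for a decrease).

+243 billion

Riksbank balance sheet:
  Assets:      Securities +155B
  Liabilities: Bank reserves +289B, Government deposits −134B
Commercial banking system:
  Assets:      Reserves at CB +289B, Securities −46B
  Liabilities: Checkable deposits +243B
So the change in checkable deposits held by the non-bank public at commercial banks is +243 billion.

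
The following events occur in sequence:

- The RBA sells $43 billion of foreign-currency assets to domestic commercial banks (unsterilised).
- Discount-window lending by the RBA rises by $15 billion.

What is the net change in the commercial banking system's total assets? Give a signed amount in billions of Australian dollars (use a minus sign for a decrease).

RBA balance sheet:
  Assets:      Loans to banks +$15B, Foreign assets −$43B
  Liabilities: Bank reserves −$28B
Commercial banking system:
  Assets:      Reserves at CB −$28B, Foreign assets +$43B
  Liabilities: Borrowings from CB +$15B
Change in total bank assets = +$15 billion.

+$15 billion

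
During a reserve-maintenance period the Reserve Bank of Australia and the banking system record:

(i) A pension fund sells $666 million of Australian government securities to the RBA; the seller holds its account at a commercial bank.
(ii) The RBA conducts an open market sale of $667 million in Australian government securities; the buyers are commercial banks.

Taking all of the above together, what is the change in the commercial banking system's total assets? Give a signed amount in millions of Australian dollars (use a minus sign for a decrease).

+$666 million

Asset purchase (from non-banks) $666 million: bank balance sheets expand → +$666M.
OMO sale (to banks) $667 million: just an asset swap on bank balance sheets → 0.
Net: 666 + 0 = +$666 million.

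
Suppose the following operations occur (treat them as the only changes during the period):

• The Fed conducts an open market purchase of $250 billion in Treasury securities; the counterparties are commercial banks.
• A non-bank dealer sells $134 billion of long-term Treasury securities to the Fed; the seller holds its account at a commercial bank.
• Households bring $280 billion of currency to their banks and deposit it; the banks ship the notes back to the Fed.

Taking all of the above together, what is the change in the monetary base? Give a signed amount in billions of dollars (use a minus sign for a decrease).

Fed balance sheet:
  Assets:      Securities +$384B
  Liabilities: Bank reserves +$664B, Currency in circulation −$280B
Commercial banking system:
  Assets:      Reserves at CB +$664B, Securities −$250B
  Liabilities: Checkable deposits +$414B
Monetary base = currency + reserves: −$280B + (+$664B) = +$384 billion.

+$384 billion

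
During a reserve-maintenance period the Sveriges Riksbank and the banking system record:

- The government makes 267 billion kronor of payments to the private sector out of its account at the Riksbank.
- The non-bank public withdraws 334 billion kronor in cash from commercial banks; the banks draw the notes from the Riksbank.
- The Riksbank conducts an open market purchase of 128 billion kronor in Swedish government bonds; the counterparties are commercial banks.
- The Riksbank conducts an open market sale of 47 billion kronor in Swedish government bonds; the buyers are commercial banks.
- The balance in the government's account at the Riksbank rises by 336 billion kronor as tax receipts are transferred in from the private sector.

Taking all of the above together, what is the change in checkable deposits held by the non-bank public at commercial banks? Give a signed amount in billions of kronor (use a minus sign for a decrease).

Government spending 267 billion kronor: non-bank counterparties' bank balances rise → +267B.
Currency withdrawal 334 billion kronor: non-bank counterparties' bank balances fall → −334B.
OMO purchase (from banks) 128 billion kronor: the counterparty is a bank, so public deposits are unchanged → 0.
OMO sale (to banks) 47 billion kronor: the counterparty is a bank, so public deposits are unchanged → 0.
Government account inflow 336 billion kronor: non-bank counterparties' bank balances fall → −336B.
Net: 267 − 334 + 0 + 0 − 336 = -403 billion.

-403 billion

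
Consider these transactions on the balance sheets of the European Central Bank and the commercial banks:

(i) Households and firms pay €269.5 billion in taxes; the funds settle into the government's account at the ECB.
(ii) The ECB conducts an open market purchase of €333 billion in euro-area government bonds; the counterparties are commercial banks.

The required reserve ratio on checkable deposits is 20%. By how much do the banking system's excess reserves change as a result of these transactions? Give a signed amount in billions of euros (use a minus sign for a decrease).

+€117.4 billion

Government account inflow €269.5 billion: reserves −€269.5B, deposits −€269.5B.
OMO purchase (from banks) €333 billion: reserves +€333B, deposits 0.
Totals: Δreserves = +€63.5B, Δdeposits = −€269.5B.
Δrequired reserves = 20% × −€269.5B = −€53.9B.
Δexcess reserves = Δreserves − Δrequired = +€63.5B − (−€53.9B) = +€117.4 billion.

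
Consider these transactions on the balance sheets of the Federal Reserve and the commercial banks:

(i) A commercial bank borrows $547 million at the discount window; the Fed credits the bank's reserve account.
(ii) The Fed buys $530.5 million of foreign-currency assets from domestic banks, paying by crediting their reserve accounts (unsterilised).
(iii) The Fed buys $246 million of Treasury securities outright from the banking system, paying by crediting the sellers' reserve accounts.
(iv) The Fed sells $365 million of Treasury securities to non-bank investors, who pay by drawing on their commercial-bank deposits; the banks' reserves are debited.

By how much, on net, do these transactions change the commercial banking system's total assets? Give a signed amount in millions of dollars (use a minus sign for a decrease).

Discount-window loan $547 million: bank balance sheets expand → +$547M.
FX purchase $530.5 million: just an asset swap on bank balance sheets → 0.
OMO purchase (from banks) $246 million: just an asset swap on bank balance sheets → 0.
Asset sale (to non-banks) $365 million: bank balance sheets shrink → −$365M.
Net: 547 + 0 + 0 − 365 = +$182 million.

+$182 million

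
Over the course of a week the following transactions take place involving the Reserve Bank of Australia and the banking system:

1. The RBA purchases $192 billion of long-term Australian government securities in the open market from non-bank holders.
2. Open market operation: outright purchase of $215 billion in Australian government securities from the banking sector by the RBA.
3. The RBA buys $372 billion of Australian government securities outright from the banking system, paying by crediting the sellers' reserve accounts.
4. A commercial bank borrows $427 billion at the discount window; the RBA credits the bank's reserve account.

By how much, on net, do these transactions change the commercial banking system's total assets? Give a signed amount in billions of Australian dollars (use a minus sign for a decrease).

+$619 billion

RBA balance sheet:
  Assets:      Securities +$779B, Loans to banks +$427B
  Liabilities: Bank reserves +$1206B
Commercial banking system:
  Assets:      Reserves at CB +$1206B, Securities −$587B
  Liabilities: Checkable deposits +$192B, Borrowings from CB +$427B
Change in total bank assets = +$619 billion.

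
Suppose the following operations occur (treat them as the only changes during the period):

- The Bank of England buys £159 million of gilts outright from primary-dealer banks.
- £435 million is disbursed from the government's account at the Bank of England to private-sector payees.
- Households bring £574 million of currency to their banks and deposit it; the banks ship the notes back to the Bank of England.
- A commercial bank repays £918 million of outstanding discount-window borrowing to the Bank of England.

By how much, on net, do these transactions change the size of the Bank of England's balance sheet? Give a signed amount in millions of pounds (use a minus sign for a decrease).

Bank of England balance sheet:
  Assets:      Securities +£159M, Loans to banks −£918M
  Liabilities: Bank reserves +£250M, Currency in circulation −£574M, Government deposits −£435M
Change in total Bank of England assets = -£759 million.

-£759 million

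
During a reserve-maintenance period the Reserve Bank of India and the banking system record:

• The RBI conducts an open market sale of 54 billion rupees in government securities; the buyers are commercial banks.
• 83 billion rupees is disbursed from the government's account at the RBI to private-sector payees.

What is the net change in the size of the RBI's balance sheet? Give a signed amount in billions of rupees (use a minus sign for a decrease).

-54 billion

RBI balance sheet:
  Assets:      Securities −54B
  Liabilities: Bank reserves +29B, Government deposits −83B
Commercial banking system:
  Assets:      Reserves at CB +29B, Securities +54B
  Liabilities: Checkable deposits +83B
Change in total RBI assets = -54 billion.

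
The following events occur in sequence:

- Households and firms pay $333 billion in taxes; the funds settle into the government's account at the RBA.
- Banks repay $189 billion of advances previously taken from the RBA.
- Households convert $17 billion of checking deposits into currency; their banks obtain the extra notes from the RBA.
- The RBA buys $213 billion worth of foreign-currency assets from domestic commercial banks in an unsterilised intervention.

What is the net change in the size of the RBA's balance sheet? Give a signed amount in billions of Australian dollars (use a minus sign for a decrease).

+$24 billion

Government account inflow $333 billion: only the composition of liabilities changes → 0.
Discount-window repayment $189 billion: an RBA asset is shed → −$189B.
Currency withdrawal $17 billion: only the composition of liabilities changes → 0.
FX purchase $213 billion: an RBA asset is acquired → +$213B.
Net: 0 − 189 + 0 + 213 = +$24 billion.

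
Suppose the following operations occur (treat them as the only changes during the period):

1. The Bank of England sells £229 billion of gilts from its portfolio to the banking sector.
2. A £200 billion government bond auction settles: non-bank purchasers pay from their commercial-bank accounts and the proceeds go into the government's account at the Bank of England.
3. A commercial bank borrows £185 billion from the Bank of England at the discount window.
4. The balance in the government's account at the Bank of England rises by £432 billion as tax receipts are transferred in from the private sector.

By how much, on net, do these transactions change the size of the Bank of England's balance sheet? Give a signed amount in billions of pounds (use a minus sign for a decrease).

OMO sale (to banks) £229 billion: a Bank of England asset is shed → −£229B.
Government account inflow £200 billion: only the composition of liabilities changes → 0.
Discount-window loan £185 billion: a Bank of England asset is acquired → +£185B.
Government account inflow £432 billion: only the composition of liabilities changes → 0.
Net: −229 + 0 + 185 + 0 = -£44 billion.

-£44 billion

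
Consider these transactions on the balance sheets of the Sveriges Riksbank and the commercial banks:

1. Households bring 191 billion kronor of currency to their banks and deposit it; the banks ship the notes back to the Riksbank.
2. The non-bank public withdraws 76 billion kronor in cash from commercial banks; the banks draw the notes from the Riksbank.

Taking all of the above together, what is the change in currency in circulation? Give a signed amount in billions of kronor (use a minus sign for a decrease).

Currency deposit 191 billion kronor: notes return to the central bank → −191B.
Currency withdrawal 76 billion kronor: notes leave the central bank → +76B.
Net: −191 + 76 = -115 billion.

-115 billion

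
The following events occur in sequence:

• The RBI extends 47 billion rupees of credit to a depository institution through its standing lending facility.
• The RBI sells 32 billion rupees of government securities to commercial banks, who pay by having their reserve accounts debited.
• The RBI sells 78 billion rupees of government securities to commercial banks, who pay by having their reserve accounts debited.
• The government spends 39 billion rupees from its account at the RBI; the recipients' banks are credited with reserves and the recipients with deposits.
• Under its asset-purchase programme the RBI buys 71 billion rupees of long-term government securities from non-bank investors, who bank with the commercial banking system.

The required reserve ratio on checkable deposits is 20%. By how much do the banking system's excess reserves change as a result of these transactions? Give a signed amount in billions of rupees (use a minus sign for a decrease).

Discount-window loan 47 billion rupees: reserves +47B, deposits 0.
OMO sale (to banks) 32 billion rupees: reserves −32B, deposits 0.
OMO sale (to banks) 78 billion rupees: reserves −78B, deposits 0.
Government spending 39 billion rupees: reserves +39B, deposits +39B.
Asset purchase (from non-banks) 71 billion rupees: reserves +71B, deposits +71B.
Totals: Δreserves = +47B, Δdeposits = +110B.
Δrequired reserves = 20% × +110B = +22B.
Δexcess reserves = Δreserves − Δrequired = +47B − (+22B) = +25 billion.

+25 billion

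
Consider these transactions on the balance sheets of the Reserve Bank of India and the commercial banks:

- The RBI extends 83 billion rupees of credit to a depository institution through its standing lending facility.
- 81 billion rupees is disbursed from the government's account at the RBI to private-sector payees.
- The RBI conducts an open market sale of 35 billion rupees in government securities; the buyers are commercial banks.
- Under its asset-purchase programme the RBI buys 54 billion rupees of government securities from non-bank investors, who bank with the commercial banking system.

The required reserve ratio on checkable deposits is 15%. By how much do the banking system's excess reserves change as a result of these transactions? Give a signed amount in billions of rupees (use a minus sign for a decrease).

Discount-window loan 83 billion rupees: reserves +83B, deposits 0.
Government spending 81 billion rupees: reserves +81B, deposits +81B.
OMO sale (to banks) 35 billion rupees: reserves −35B, deposits 0.
Asset purchase (from non-banks) 54 billion rupees: reserves +54B, deposits +54B.
Totals: Δreserves = +183B, Δdeposits = +135B.
Δrequired reserves = 15% × +135B = +20.25B.
Δexcess reserves = Δreserves − Δrequired = +183B − (+20.25B) = +162.75 billion.

+162.75 billion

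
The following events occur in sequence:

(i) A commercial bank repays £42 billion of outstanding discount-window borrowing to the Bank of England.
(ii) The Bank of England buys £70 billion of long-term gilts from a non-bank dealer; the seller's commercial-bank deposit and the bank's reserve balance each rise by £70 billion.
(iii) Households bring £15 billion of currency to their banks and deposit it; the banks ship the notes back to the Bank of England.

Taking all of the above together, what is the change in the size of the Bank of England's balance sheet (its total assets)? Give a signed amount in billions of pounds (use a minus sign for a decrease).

Bank of England balance sheet:
  Assets:      Securities +£70B, Loans to banks −£42B
  Liabilities: Bank reserves +£43B, Currency in circulation −£15B
Commercial banking system:
  Assets:      Reserves at CB +£43B
  Liabilities: Checkable deposits +£85B, Borrowings from CB −£42B
Change in total Bank of England assets = +£28 billion.

+£28 billion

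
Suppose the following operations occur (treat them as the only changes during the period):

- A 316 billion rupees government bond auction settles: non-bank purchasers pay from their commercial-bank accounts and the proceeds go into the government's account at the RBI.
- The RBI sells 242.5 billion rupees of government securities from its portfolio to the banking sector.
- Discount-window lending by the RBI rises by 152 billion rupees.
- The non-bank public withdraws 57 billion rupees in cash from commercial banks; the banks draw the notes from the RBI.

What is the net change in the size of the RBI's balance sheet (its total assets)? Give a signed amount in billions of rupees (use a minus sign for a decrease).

-90.5 billion

Government account inflow 316 billion rupees: only the composition of liabilities changes → 0.
OMO sale (to banks) 242.5 billion rupees: an RBI asset is shed → −242.5B.
Discount-window loan 152 billion rupees: an RBI asset is acquired → +152B.
Currency withdrawal 57 billion rupees: only the composition of liabilities changes → 0.
Net: 0 − 242.5 + 152 + 0 = -90.5 billion.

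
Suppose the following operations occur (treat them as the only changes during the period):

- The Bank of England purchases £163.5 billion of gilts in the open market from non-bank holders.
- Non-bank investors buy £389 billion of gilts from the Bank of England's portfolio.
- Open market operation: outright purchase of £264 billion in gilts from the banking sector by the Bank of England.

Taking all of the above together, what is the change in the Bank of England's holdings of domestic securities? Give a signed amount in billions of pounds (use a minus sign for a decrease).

Asset purchase (from non-banks) £163.5 billion: securities added to the Bank of England's portfolio → +£163.5B.
Asset sale (to non-banks) £389 billion: securities removed from the Bank of England's portfolio → −£389B.
OMO purchase (from banks) £264 billion: securities added to the Bank of England's portfolio → +£264B.
Net: 163.5 − 389 + 264 = +£38.5 billion.

+£38.5 billion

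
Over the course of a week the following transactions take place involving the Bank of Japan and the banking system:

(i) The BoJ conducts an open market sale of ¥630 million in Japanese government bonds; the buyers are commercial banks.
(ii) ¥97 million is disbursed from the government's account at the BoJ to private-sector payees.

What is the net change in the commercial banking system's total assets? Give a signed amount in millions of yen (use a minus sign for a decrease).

BoJ balance sheet:
  Assets:      Securities −¥630M
  Liabilities: Bank reserves −¥533M, Government deposits −¥97M
Commercial banking system:
  Assets:      Reserves at CB −¥533M, Securities +¥630M
  Liabilities: Checkable deposits +¥97M
Change in total bank assets = +¥97 million.

+¥97 million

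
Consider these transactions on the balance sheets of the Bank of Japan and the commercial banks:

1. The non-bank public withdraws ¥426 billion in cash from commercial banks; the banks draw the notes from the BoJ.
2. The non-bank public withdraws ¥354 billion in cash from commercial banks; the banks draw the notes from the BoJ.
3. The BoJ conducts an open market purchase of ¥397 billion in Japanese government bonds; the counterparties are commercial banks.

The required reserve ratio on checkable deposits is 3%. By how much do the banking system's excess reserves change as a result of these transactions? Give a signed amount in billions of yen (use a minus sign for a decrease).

-¥359.6 billion

Currency withdrawal ¥426 billion: reserves −¥426B, deposits −¥426B.
Currency withdrawal ¥354 billion: reserves −¥354B, deposits −¥354B.
OMO purchase (from banks) ¥397 billion: reserves +¥397B, deposits 0.
Totals: Δreserves = −¥383B, Δdeposits = −¥780B.
Δrequired reserves = 3% × −¥780B = −¥23.4B.
Δexcess reserves = Δreserves − Δrequired = −¥383B − (−¥23.4B) = -¥359.6 billion.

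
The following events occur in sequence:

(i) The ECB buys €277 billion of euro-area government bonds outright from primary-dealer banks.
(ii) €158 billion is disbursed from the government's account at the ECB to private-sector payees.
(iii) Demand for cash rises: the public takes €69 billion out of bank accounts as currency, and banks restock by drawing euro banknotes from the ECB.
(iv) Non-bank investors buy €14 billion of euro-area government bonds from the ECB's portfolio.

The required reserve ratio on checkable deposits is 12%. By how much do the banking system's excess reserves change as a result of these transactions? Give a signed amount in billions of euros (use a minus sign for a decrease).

+€343 billion

OMO purchase (from banks) €277 billion: reserves +€277B, deposits 0.
Government spending €158 billion: reserves +€158B, deposits +€158B.
Currency withdrawal €69 billion: reserves −€69B, deposits −€69B.
Asset sale (to non-banks) €14 billion: reserves −€14B, deposits −€14B.
Totals: Δreserves = +€352B, Δdeposits = +€75B.
Δrequired reserves = 12% × +€75B = +€9B.
Δexcess reserves = Δreserves − Δrequired = +€352B − (+€9B) = +€343 billion.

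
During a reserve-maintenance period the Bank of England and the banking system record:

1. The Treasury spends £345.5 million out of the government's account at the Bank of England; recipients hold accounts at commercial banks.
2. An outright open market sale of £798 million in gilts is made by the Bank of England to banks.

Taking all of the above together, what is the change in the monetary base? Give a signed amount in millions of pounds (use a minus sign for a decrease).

-£452.5 million

Government spending £345.5 million: a non-base liability converts back to reserves → +£345.5M.
OMO sale (to banks) £798 million: Bank of England balance sheet contracts → −£798M.
Net: 345.5 − 798 = -£452.5 million.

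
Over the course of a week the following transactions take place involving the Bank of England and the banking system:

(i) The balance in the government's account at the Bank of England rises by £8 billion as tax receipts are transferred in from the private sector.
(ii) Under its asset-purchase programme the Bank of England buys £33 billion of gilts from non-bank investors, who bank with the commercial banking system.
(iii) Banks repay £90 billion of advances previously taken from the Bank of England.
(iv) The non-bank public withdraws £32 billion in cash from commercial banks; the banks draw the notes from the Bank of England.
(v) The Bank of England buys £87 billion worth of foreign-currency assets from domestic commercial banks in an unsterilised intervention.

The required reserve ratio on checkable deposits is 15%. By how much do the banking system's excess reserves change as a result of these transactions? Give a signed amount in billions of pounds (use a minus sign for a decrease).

Government account inflow £8 billion: reserves −£8B, deposits −£8B.
Asset purchase (from non-banks) £33 billion: reserves +£33B, deposits +£33B.
Discount-window repayment £90 billion: reserves −£90B, deposits 0.
Currency withdrawal £32 billion: reserves −£32B, deposits −£32B.
FX purchase £87 billion: reserves +£87B, deposits 0.
Totals: Δreserves = −£10B, Δdeposits = −£7B.
Δrequired reserves = 15% × −£7B = −£1.05B.
Δexcess reserves = Δreserves − Δrequired = −£10B − (−£1.05B) = -£8.95 billion.

-£8.95 billion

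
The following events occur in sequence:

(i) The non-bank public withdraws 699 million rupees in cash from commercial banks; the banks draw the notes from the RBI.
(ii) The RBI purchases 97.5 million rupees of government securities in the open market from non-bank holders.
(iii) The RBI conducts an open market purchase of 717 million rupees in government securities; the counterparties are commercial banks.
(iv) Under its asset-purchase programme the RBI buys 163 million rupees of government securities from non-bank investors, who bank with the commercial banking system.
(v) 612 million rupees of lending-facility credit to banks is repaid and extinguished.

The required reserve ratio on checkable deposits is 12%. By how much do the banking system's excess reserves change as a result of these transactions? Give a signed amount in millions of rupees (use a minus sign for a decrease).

Currency withdrawal 699 million rupees: reserves −699M, deposits −699M.
Asset purchase (from non-banks) 97.5 million rupees: reserves +97.5M, deposits +97.5M.
OMO purchase (from banks) 717 million rupees: reserves +717M, deposits 0.
Asset purchase (from non-banks) 163 million rupees: reserves +163M, deposits +163M.
Discount-window repayment 612 million rupees: reserves −612M, deposits 0.
Totals: Δreserves = −333.5M, Δdeposits = −438.5M.
Δrequired reserves = 12% × −438.5M = −52.62M.
Δexcess reserves = Δreserves − Δrequired = −333.5M − (−52.62M) = -280.88 million.

-280.88 million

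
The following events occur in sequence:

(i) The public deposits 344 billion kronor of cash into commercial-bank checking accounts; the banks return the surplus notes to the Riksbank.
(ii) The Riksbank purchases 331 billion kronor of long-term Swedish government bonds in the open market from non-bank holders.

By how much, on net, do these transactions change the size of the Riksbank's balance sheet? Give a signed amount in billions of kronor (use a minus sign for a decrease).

Riksbank balance sheet:
  Assets:      Securities +331B
  Liabilities: Bank reserves +675B, Currency in circulation −344B
Commercial banking system:
  Assets:      Reserves at CB +675B
  Liabilities: Checkable deposits +675B
Change in total Riksbank assets = +331 billion.

+331 billion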